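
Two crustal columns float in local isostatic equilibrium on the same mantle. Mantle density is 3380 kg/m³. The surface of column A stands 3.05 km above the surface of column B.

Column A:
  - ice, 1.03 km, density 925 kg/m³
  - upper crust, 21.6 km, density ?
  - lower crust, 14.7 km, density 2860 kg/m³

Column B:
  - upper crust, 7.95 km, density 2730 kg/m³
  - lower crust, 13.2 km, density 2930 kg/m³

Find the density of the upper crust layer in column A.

2860 kg/m³

Take the compensation level at the base of the deeper column (depth z_c below the surface of column A) and equate Σ ρ_i t_i down to z_c; mantle fills any gap and the z_c terms cancel.
Column A: 1.03×925 + 21.6×ρ + 14.7×2860 + (z_c − 37.33)×3380
Column B: 3.05×0 + 7.95×2730 + 13.2×2930 + (z_c − 3.05 − 21.15)×3380
The z_c×3380 term appears on both sides and cancels. Collect the known terms of each column as K = Σ(ρt)_known − 3380 × (depth of known layers): K_A = 42994.75 − 3380×37.33 = −83180.65; K_B = 60379.5 − 3380×(3.05 + 21.15) = −21416.5.
Balance: K_A + 21.6×ρ = K_B, so ρ = (K_B − K_A)/21.6 = 61764.2/21.6 = 2860 kg/m³.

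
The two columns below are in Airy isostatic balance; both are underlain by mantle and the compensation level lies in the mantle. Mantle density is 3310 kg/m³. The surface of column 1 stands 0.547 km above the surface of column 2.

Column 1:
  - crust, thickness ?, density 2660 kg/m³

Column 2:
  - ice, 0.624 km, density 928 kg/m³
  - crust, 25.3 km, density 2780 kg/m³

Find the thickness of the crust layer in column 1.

25.7 km

Take the compensation level at the base of the deeper column (depth z_c below the surface of column 1) and equate Σ ρ_i t_i down to z_c; mantle fills any gap and the z_c terms cancel.
Column 1: x×2660 + (z_c − 0 − x)×3310
Column 2: 0.547×0 + 0.624×928 + 25.3×2780 + (z_c − 0.547 − 25.924)×3310
The z_c×3310 term appears on both sides and cancels. Collect the known terms of each column as K = Σ(ρt)_known − 3310 × (depth of known layers): K_1 = 0 − 3310×0 = 0; K_2 = 70913.072 − 3310×(0.547 + 25.924) = −16705.938.
Balance: K_1 − x×(3310 − 2660) = K_2, so x = (K_1 − K_2)/(3310 − 2660) = 16705.9/650 = 25.7 km.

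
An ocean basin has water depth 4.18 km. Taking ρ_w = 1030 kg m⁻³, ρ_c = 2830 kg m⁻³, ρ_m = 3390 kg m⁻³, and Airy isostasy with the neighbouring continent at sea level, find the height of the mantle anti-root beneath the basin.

13.4 km

For local isostatic compensation: replacing crust with seawater at the top is compensated by replacing crust with mantle at the base: d (ρ_c − ρ_w) = a (ρ_m − ρ_c).
a = d (ρ_c − ρ_w)/(ρ_m − ρ_c) = 4.18 km × 1800/560 = 13.4 km.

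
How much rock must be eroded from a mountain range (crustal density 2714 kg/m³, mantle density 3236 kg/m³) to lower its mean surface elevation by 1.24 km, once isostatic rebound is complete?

Net drop Δ = e − u = e − e ρ_c/ρ_m = e (ρ_m − ρ_c)/ρ_m.
e = Δ ρ_m/(ρ_m − ρ_c) = 1.24 km × 3236/522 = 7.69 km.

7.69 km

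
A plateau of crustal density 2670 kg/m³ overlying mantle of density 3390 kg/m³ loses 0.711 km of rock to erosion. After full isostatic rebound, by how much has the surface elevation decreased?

Rebound u = e ρ_c/ρ_m = 0.711 km × 2670/3390 = 0.56 km.
Net surface drop = e − u = 0.711 km − 0.56 km = e (ρ_m − ρ_c)/ρ_m = 0.151 km.

0.151 km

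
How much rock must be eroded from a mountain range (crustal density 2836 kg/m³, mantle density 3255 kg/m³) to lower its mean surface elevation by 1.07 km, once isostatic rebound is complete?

8.31 km

Net drop Δ = e − u = e − e ρ_c/ρ_m = e (ρ_m − ρ_c)/ρ_m.
e = Δ ρ_m/(ρ_m − ρ_c) = 1.07 km × 3255/419 = 8.31 km.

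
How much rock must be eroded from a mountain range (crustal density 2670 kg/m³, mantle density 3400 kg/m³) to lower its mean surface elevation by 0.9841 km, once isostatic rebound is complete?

Net drop Δ = e − u = e − e ρ_c/ρ_m = e (ρ_m − ρ_c)/ρ_m.
e = Δ ρ_m/(ρ_m − ρ_c) = 0.9841 km × 3400/730 = 4.58 km.

4.58 km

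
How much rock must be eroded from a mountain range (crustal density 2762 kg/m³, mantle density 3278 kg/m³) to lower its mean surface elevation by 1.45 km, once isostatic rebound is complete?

9.21 km

Net drop Δ = e − u = e − e ρ_c/ρ_m = e (ρ_m − ρ_c)/ρ_m.
e = Δ ρ_m/(ρ_m − ρ_c) = 1.45 km × 3278/516 = 9.21 km.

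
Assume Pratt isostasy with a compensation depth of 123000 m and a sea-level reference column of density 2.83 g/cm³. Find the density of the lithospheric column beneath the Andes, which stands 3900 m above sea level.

Pratt balance: ρ_ref D = ρ (D + h).
ρ = ρ_ref D/(D + h) = 2.83 × 123000 m/(123000 m + 3900 m) = 2.74 g/cm³.

2.74 g/cm³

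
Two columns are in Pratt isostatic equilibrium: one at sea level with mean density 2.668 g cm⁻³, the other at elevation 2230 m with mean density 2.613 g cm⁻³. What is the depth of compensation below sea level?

ρ_ref D = ρ (D + h) → D (ρ_ref − ρ) = ρ h.
D = ρ h/(ρ_ref − ρ) = 2.613 × 2230 m/(2.668 − 2.613) = 106000 m.

106000 m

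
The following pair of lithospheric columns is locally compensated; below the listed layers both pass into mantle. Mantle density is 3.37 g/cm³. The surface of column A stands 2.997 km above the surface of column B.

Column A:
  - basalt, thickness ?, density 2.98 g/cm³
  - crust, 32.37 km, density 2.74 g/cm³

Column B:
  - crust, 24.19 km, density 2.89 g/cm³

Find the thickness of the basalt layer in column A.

Take the compensation level at the base of the deeper column (depth z_c below the surface of column A) and equate Σ ρ_i t_i down to z_c; mantle fills any gap and the z_c terms cancel.
Column A: x×2.98 + 32.37×2.74 + (z_c − 32.37 − x)×3.37
Column B: 2.997×0 + 24.19×2.89 + (z_c − 2.997 − 24.19)×3.37
The z_c×3.37 term appears on both sides and cancels. Collect the known terms of each column as K = Σ(ρt)_known − 3.37 × (depth of known layers): K_A = 88.6938 − 3.37×32.37 = −20.3931; K_B = 69.9091 − 3.37×(2.997 + 24.19) = −21.71109.
Balance: K_A − x×(3.37 − 2.98) = K_B, so x = (K_A − K_B)/(3.37 − 2.98) = 1.31799/0.39 = 3.38 km.

3.38 km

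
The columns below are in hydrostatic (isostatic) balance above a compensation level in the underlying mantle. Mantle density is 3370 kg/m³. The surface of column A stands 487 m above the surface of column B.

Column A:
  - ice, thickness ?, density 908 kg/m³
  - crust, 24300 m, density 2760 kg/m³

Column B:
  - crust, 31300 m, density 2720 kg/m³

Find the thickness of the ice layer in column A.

2910 m

Take the compensation level at the base of the deeper column (depth z_c below the surface of column A) and equate Σ ρ_i t_i down to z_c; mantle fills any gap and the z_c terms cancel.
Column A: x×908 + 24300×2760 + (z_c − 24300 − x)×3370
Column B: 487×0 + 31300×2720 + (z_c − 487 − 31300)×3370
The z_c×3370 term appears on both sides and cancels. Collect the known terms of each column as K = Σ(ρt)_known − 3370 × (depth of known layers): K_A = 67068000 − 3370×24300 = −14823000; K_B = 85136000 − 3370×(487 + 31300) = −21986190.
Balance: K_A − x×(3370 − 908) = K_B, so x = (K_A − K_B)/(3370 − 908) = 7163190/2462 = 2910 m.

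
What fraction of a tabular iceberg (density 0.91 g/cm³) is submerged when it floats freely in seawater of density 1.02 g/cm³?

Submerged fraction = ρ_obj/ρ_fluid = 0.91/1.02 = 0.892.

0.892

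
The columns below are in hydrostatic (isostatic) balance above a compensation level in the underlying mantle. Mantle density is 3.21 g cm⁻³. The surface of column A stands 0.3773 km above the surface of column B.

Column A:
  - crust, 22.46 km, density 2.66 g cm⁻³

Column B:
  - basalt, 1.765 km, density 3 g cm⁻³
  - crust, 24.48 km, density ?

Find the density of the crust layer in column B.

Take the compensation level at the base of the deeper column (depth z_c below the surface of column A) and equate Σ ρ_i t_i down to z_c; mantle fills any gap and the z_c terms cancel.
Column A: 22.46×2.66 + (z_c − 22.46)×3.21
Column B: 0.3773×0 + 1.765×3 + 24.48×ρ + (z_c − 0.3773 − 26.245)×3.21
The z_c×3.21 term appears on both sides and cancels. Collect the known terms of each column as K = Σ(ρt)_known − 3.21 × (depth of known layers): K_A = 59.7436 − 3.21×22.46 = −12.353; K_B = 5.295 − 3.21×(0.3773 + 26.245) = −80.162583.
Balance: K_A = K_B + 24.48×ρ, so ρ = (K_A − K_B)/24.48 = 67.8096/24.48 = 2.77 g cm⁻³.

2.77 g cm⁻³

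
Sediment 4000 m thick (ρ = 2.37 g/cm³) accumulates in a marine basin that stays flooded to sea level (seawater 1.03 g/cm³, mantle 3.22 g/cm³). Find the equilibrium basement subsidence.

Submarine loading: the sediment displaces seawater, and the subsidence is in turn flooded, so s (ρ_m − ρ_w) = t (ρ_sed − ρ_w).
s = 4000 m × (2.37 − 1.03) / (3.22 − 1.03) = 2450 m.

2450 m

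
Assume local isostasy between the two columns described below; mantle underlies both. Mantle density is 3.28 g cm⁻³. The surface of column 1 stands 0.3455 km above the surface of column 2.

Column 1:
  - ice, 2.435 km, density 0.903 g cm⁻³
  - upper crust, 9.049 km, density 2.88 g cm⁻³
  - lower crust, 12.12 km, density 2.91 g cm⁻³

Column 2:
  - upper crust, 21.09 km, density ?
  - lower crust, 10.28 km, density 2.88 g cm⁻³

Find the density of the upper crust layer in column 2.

Take the compensation level at the base of the deeper column (depth z_c below the surface of column 1) and equate Σ ρ_i t_i down to z_c; mantle fills any gap and the z_c terms cancel.
Column 1: 2.435×0.903 + 9.049×2.88 + 12.12×2.91 + (z_c − 23.604)×3.28
Column 2: 0.3455×0 + 21.09×ρ + 10.28×2.88 + (z_c − 0.3455 − 31.37)×3.28
The z_c×3.28 term appears on both sides and cancels. Collect the known terms of each column as K = Σ(ρt)_known − 3.28 × (depth of known layers): K_1 = 63.529125 − 3.28×23.604 = −13.891995; K_2 = 29.6064 − 3.28×(0.3455 + 31.37) = −74.42044.
Balance: K_1 = K_2 + 21.09×ρ, so ρ = (K_1 − K_2)/21.09 = 60.5284/21.09 = 2.87 g cm⁻³.

2.87 g cm⁻³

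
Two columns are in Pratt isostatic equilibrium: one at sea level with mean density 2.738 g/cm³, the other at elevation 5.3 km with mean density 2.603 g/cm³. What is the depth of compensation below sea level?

ρ_ref D = ρ (D + h) → D (ρ_ref − ρ) = ρ h.
D = ρ h/(ρ_ref − ρ) = 2.603 × 5.3 km/(2.738 − 2.603) = 102 km.

102 km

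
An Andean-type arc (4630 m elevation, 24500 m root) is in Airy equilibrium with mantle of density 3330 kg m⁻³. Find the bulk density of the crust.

2800 kg m⁻³

ρ_c h = (ρ_m − ρ_c) r → ρ_c (h + r) = ρ_m r → ρ_c = ρ_m r / (h + r).
ρ_c = 3330 × 24500 m / (4630 m + 24500 m) = 2800 kg m⁻³.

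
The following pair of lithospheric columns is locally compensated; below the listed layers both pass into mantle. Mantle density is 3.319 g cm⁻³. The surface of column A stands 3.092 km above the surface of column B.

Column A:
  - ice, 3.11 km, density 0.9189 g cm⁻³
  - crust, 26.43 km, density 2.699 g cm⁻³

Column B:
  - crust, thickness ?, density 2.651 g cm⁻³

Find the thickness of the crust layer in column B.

20.3 km

Take the compensation level at the base of the deeper column (depth z_c below the surface of column A) and equate Σ ρ_i t_i down to z_c; mantle fills any gap and the z_c terms cancel.
Column A: 3.11×0.9189 + 26.43×2.699 + (z_c − 29.54)×3.319
Column B: 3.092×0 + x×2.651 + (z_c − 3.092 − 0 − x)×3.319
The z_c×3.319 term appears on both sides and cancels. Collect the known terms of each column as K = Σ(ρt)_known − 3.319 × (depth of known layers): K_A = 74.192349 − 3.319×29.54 = −23.850911; K_B = 0 − 3.319×(3.092 + 0) = −10.262348.
Balance: K_A = K_B − x×(3.319 − 2.651), so x = (K_B − K_A)/(3.319 − 2.651) = 13.5886/0.668 = 20.3 km.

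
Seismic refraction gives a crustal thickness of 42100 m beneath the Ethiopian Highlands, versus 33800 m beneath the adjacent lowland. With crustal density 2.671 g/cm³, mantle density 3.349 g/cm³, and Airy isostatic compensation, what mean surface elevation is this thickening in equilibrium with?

1680 m

Excess crust Δ = 42100 m − 33800 m = 8300 m, split between elevation h and root r with h + r = Δ.
Airy balance ρ_c h = (ρ_m − ρ_c) r gives r = h ρ_c/(ρ_m − ρ_c), so h (1 + ρ_c/(ρ_m − ρ_c)) = Δ, i.e. h = Δ (ρ_m − ρ_c)/ρ_m.
h = 8300 m × 0.678/3.349 = 1680 m.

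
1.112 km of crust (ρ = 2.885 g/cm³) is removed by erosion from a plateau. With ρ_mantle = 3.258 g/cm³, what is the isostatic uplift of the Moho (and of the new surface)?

0.985 km

Unloading: uplift u = e ρ_c/ρ_m = 1.112 km × 2.885/3.258 = 0.985 km.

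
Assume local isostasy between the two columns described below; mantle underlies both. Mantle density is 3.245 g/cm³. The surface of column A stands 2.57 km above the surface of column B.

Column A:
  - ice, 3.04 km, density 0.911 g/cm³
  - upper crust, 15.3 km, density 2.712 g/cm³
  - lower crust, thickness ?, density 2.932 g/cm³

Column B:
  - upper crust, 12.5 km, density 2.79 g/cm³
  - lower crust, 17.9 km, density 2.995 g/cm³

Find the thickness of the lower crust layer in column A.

Take the compensation level at the base of the deeper column (depth z_c below the surface of column A) and equate Σ ρ_i t_i down to z_c; mantle fills any gap and the z_c terms cancel.
Column A: 3.04×0.911 + 15.3×2.712 + x×2.932 + (z_c − 18.34 − x)×3.245
Column B: 2.57×0 + 12.5×2.79 + 17.9×2.995 + (z_c − 2.57 − 30.4)×3.245
The z_c×3.245 term appears on both sides and cancels. Collect the known terms of each column as K = Σ(ρt)_known − 3.245 × (depth of known layers): K_A = 44.26304 − 3.245×18.34 = −15.25026; K_B = 88.4855 − 3.245×(2.57 + 30.4) = −18.50215.
Balance: K_A − x×(3.245 − 2.932) = K_B, so x = (K_A − K_B)/(3.245 − 2.932) = 3.25189/0.313 = 10.4 km.

10.4 km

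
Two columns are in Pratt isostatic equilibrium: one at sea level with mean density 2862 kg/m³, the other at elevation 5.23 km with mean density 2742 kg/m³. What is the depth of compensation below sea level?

ρ_ref D = ρ (D + h) → D (ρ_ref − ρ) = ρ h.
D = ρ h/(ρ_ref − ρ) = 2742 × 5.23 km/(2862 − 2742) = 120 km.

120 km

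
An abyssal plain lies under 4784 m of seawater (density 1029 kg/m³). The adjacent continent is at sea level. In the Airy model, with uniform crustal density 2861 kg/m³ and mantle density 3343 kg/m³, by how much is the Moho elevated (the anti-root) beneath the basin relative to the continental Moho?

By Archimedes' principle applied to the lithosphere: replacing crust with seawater at the top is compensated by replacing crust with mantle at the base: d (ρ_c − ρ_w) = a (ρ_m − ρ_c).
a = d (ρ_c − ρ_w)/(ρ_m − ρ_c) = 4784 m × 1832/482 = 18200 m.

18200 m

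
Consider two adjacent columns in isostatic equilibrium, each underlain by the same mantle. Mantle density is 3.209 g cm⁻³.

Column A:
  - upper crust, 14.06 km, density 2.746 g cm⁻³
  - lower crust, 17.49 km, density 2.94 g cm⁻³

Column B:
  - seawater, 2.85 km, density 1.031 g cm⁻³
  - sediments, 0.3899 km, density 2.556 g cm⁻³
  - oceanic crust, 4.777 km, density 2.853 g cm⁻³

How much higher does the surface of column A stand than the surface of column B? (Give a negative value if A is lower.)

For any compensation level in the mantle, the mantle terms cancel and isostasy reduces to e = (Σt_A − Σt_B) − (Σ(ρt)_A − Σ(ρt)_B) / ρ_m.
Σt_A = 31.55 km; Σt_B = 8.0169 km; Σ(ρt)_A = 90.02936; Σ(ρt)_B = 17.5637154 (in km·g cm⁻³).
e = (31.55 − 8.0169) − (90.02936 − 17.5637154) / 3.209 = 0.951 km.

0.951 km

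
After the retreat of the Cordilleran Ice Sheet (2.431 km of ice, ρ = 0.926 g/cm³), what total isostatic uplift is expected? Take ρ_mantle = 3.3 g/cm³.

0.682 km

Removing the load lets mantle flow back in; uplift u satisfies ρ_ice t = ρ_m u.
u = t ρ_ice/ρ_m = 2.431 km × 0.926/3.3 = 0.682 km.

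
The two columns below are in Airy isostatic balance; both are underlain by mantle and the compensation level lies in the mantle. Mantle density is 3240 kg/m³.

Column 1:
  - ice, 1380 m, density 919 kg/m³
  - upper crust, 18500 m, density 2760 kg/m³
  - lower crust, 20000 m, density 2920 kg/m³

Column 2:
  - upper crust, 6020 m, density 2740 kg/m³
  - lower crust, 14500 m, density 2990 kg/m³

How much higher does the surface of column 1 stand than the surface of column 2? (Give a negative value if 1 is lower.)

For any compensation level in the mantle, the mantle terms cancel and isostasy reduces to e = (Σt_1 − Σt_2) − (Σ(ρt)_1 − Σ(ρt)_2) / ρ_m.
Σt_1 = 39880 m; Σt_2 = 20520 m; Σ(ρt)_1 = 110728220; Σ(ρt)_2 = 59849800 (in m·kg/m³).
e = (39880 − 20520) − (110728220 − 59849800) / 3240 = 3660 m.

3660 m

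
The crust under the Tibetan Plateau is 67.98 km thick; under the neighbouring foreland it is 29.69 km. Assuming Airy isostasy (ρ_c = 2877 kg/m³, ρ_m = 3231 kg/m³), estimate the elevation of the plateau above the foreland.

4.2 km

Excess crust Δ = 67.98 km − 29.69 km = 38.29 km, split between elevation h and root r with h + r = Δ.
Airy balance ρ_c h = (ρ_m − ρ_c) r gives r = h ρ_c/(ρ_m − ρ_c), so h (1 + ρ_c/(ρ_m − ρ_c)) = Δ, i.e. h = Δ (ρ_m − ρ_c)/ρ_m.
h = 38.29 km × 354/3231 = 4.2 km.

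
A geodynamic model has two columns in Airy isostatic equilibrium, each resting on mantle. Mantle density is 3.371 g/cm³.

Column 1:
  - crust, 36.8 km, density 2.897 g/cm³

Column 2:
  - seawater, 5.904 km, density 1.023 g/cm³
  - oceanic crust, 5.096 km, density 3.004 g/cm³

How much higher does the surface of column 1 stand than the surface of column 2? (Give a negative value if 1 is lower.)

For any compensation level in the mantle, the mantle terms cancel and isostasy reduces to e = (Σt_1 − Σt_2) − (Σ(ρt)_1 − Σ(ρt)_2) / ρ_m.
Σt_1 = 36.8 km; Σt_2 = 11 km; Σ(ρt)_1 = 106.6096; Σ(ρt)_2 = 21.348176 (in km·g/cm³).
e = (36.8 − 11) − (106.6096 − 21.348176) / 3.371 = 0.507 km.

0.507 km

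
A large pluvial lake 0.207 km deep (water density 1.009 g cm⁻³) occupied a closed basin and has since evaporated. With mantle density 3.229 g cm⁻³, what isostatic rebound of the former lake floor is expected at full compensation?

u = d ρ_w/ρ_m = 0.207 km × 1.009/3.229 = 0.0647 km.

0.0647 km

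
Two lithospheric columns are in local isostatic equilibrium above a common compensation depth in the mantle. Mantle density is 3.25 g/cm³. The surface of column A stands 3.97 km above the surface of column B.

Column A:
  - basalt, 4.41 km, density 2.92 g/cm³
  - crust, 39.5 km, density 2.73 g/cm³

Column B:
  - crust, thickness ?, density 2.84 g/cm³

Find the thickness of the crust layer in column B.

22.2 km

Take the compensation level at the base of the deeper column (depth z_c below the surface of column A) and equate Σ ρ_i t_i down to z_c; mantle fills any gap and the z_c terms cancel.
Column A: 4.41×2.92 + 39.5×2.73 + (z_c − 43.91)×3.25
Column B: 3.97×0 + x×2.84 + (z_c − 3.97 − 0 − x)×3.25
The z_c×3.25 term appears on both sides and cancels. Collect the known terms of each column as K = Σ(ρt)_known − 3.25 × (depth of known layers): K_A = 120.7122 − 3.25×43.91 = −21.9953; K_B = 0 − 3.25×(3.97 + 0) = −12.9025.
Balance: K_A = K_B − x×(3.25 − 2.84), so x = (K_B − K_A)/(3.25 − 2.84) = 9.0928/0.41 = 22.2 km.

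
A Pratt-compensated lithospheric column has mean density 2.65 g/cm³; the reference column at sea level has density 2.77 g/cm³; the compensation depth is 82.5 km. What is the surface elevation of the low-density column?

3.74 km

ρ_ref D = ρ (D + h) → h = D (ρ_ref − ρ)/ρ.
h = 82.5 km × (2.77 − 2.65)/2.65 = 3.74 km.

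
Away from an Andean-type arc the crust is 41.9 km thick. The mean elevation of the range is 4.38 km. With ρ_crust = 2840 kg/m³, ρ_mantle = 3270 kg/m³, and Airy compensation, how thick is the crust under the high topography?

75.2 km

Root depth r = h ρ_c / (ρ_m − ρ_c) = 4.38 km × 2840 / 430 = 28.93 km.
Total thickness = T + h + r = 41.9 km + 4.38 km + 28.93 km = 75.2 km.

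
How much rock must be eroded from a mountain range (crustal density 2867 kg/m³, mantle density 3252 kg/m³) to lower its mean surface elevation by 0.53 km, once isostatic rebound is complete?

4.48 km

Net drop Δ = e − u = e − e ρ_c/ρ_m = e (ρ_m − ρ_c)/ρ_m.
e = Δ ρ_m/(ρ_m − ρ_c) = 0.53 km × 3252/385 = 4.48 km.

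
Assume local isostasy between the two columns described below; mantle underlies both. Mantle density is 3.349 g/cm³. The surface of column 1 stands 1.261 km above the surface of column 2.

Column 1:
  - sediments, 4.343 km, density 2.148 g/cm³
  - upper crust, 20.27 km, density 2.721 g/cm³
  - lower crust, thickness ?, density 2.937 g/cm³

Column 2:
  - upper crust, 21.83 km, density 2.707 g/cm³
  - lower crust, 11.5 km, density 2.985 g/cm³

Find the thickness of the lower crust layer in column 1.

Take the compensation level at the base of the deeper column (depth z_c below the surface of column 1) and equate Σ ρ_i t_i down to z_c; mantle fills any gap and the z_c terms cancel.
Column 1: 4.343×2.148 + 20.27×2.721 + x×2.937 + (z_c − 24.613 − x)×3.349
Column 2: 1.261×0 + 21.83×2.707 + 11.5×2.985 + (z_c − 1.261 − 33.33)×3.349
The z_c×3.349 term appears on both sides and cancels. Collect the known terms of each column as K = Σ(ρt)_known − 3.349 × (depth of known layers): K_1 = 64.483434 − 3.349×24.613 = −17.945503; K_2 = 93.42131 − 3.349×(1.261 + 33.33) = −22.423949.
Balance: K_1 − x×(3.349 − 2.937) = K_2, so x = (K_1 − K_2)/(3.349 − 2.937) = 4.47845/0.412 = 10.9 km.

10.9 km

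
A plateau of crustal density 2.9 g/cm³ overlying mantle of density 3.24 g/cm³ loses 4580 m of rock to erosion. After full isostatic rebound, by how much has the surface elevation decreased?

Rebound u = e ρ_c/ρ_m = 4580 m × 2.9/3.24 = 4099 m.
Net surface drop = e − u = 4580 m − 4099 m = e (ρ_m − ρ_c)/ρ_m = 481 m.

481 m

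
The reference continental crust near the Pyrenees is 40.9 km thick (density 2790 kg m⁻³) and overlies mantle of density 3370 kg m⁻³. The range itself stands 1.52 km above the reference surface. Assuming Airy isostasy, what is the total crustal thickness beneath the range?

49.7 km

Root depth r = h ρ_c / (ρ_m − ρ_c) = 1.52 km × 2790 / 580 = 7.312 km.
Total thickness = T + h + r = 40.9 km + 1.52 km + 7.312 km = 49.7 km.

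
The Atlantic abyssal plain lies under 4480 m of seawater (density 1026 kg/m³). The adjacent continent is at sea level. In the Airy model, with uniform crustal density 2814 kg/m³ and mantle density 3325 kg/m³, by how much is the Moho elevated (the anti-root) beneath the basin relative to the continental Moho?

15700 m

By Archimedes' principle applied to the lithosphere: replacing crust with seawater at the top is compensated by replacing crust with mantle at the base: d (ρ_c − ρ_w) = a (ρ_m − ρ_c).
a = d (ρ_c − ρ_w)/(ρ_m − ρ_c) = 4480 m × 1788/511 = 15700 m.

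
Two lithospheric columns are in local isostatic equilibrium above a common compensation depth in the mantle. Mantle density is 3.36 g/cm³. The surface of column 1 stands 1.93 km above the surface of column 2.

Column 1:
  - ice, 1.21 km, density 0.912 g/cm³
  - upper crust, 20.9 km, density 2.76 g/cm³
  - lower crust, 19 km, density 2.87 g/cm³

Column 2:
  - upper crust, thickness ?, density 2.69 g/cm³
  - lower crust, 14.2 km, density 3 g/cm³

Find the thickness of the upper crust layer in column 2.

19.7 km

Take the compensation level at the base of the deeper column (depth z_c below the surface of column 1) and equate Σ ρ_i t_i down to z_c; mantle fills any gap and the z_c terms cancel.
Column 1: 1.21×0.912 + 20.9×2.76 + 19×2.87 + (z_c − 41.11)×3.36
Column 2: 1.93×0 + x×2.69 + 14.2×3 + (z_c − 1.93 − 14.2 − x)×3.36
The z_c×3.36 term appears on both sides and cancels. Collect the known terms of each column as K = Σ(ρt)_known − 3.36 × (depth of known layers): K_1 = 113.31752 − 3.36×41.11 = −24.81208; K_2 = 42.6 − 3.36×(1.93 + 14.2) = −11.5968.
Balance: K_1 = K_2 − x×(3.36 − 2.69), so x = (K_2 − K_1)/(3.36 − 2.69) = 13.2153/0.67 = 19.7 km.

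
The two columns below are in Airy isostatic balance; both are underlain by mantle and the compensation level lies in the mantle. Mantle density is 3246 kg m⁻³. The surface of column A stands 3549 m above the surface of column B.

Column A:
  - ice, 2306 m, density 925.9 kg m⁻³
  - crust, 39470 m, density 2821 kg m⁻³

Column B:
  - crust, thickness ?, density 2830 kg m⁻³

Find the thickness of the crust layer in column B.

Take the compensation level at the base of the deeper column (depth z_c below the surface of column A) and equate Σ ρ_i t_i down to z_c; mantle fills any gap and the z_c terms cancel.
Column A: 2306×925.9 + 39470×2821 + (z_c − 41776)×3246
Column B: 3549×0 + x×2830 + (z_c − 3549 − 0 − x)×3246
The z_c×3246 term appears on both sides and cancels. Collect the known terms of each column as K = Σ(ρt)_known − 3246 × (depth of known layers): K_A = 113479995 − 3246×41776 = −22124900.6; K_B = 0 − 3246×(3549 + 0) = −11520054.
Balance: K_A = K_B − x×(3246 − 2830), so x = (K_B − K_A)/(3246 − 2830) = 10604800/416 = 25500 m.

25500 m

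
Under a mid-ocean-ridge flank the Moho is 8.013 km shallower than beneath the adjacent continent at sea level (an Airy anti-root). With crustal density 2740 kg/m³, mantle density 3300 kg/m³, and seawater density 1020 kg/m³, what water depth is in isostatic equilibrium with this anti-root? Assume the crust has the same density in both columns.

Replacing a thickness d of crust by seawater at the top must be balanced by replacing crust with mantle at the base: d (ρ_c − ρ_w) = a (ρ_m − ρ_c).
d = a (ρ_m − ρ_c)/(ρ_c − ρ_w) = 8.013 km × 560/1720 = 2.61 km.

2.61 km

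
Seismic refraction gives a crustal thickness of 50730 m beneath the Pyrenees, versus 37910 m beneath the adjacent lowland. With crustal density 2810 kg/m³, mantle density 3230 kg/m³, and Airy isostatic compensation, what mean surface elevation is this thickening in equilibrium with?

Excess crust Δ = 50730 m − 37910 m = 12820 m, split between elevation h and root r with h + r = Δ.
Airy balance ρ_c h = (ρ_m − ρ_c) r gives r = h ρ_c/(ρ_m − ρ_c), so h (1 + ρ_c/(ρ_m − ρ_c)) = Δ, i.e. h = Δ (ρ_m − ρ_c)/ρ_m.
h = 12820 m × 420/3230 = 1670 m.

1670 m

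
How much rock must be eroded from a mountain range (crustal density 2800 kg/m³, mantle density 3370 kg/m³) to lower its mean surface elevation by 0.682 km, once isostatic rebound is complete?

4.03 km

Net drop Δ = e − u = e − e ρ_c/ρ_m = e (ρ_m − ρ_c)/ρ_m.
e = Δ ρ_m/(ρ_m − ρ_c) = 0.682 km × 3370/570 = 4.03 km.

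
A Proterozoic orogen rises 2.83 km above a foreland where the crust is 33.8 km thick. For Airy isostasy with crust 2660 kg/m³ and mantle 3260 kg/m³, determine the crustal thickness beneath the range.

49.2 km

Root depth r = h ρ_c / (ρ_m − ρ_c) = 2.83 km × 2660 / 600 = 12.55 km.
Total thickness = T + h + r = 33.8 km + 2.83 km + 12.55 km = 49.2 km.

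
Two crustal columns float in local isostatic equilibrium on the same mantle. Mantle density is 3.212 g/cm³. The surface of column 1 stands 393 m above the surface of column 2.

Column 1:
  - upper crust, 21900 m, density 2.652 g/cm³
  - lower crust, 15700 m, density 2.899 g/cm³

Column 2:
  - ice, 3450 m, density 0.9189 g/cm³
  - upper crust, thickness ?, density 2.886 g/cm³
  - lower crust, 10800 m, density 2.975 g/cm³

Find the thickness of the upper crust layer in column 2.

16700 m

Take the compensation level at the base of the deeper column (depth z_c below the surface of column 1) and equate Σ ρ_i t_i down to z_c; mantle fills any gap and the z_c terms cancel.
Column 1: 21900×2.652 + 15700×2.899 + (z_c − 37600)×3.212
Column 2: 393×0 + 3450×0.9189 + x×2.886 + 10800×2.975 + (z_c − 393 − 14250 − x)×3.212
The z_c×3.212 term appears on both sides and cancels. Collect the known terms of each column as K = Σ(ρt)_known − 3.212 × (depth of known layers): K_1 = 103593.1 − 3.212×37600 = −17178.1; K_2 = 35300.205 − 3.212×(393 + 14250) = −11733.111.
Balance: K_1 = K_2 − x×(3.212 − 2.886), so x = (K_2 − K_1)/(3.212 − 2.886) = 5444.99/0.326 = 16700 m.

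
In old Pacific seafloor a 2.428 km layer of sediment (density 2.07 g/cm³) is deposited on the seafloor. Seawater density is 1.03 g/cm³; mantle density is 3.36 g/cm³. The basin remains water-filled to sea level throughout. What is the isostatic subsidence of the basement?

1.08 km

Submarine loading: the sediment displaces seawater, and the subsidence is in turn flooded, so s (ρ_m − ρ_w) = t (ρ_sed − ρ_w).
s = 2.428 km × (2.07 − 1.03) / (3.36 − 1.03) = 1.08 km.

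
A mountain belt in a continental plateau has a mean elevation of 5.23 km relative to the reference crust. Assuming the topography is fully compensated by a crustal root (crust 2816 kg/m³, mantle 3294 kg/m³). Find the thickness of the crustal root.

30.8 km

By Archimedes' principle applied to the lithosphere: the weight of the topography is balanced by the buoyancy of the root, ρ_c h = (ρ_m − ρ_c) r.
r = h · ρ_c / (ρ_m − ρ_c) = 5.23 km × 2816 / (3294 − 2816) = 30.8 km.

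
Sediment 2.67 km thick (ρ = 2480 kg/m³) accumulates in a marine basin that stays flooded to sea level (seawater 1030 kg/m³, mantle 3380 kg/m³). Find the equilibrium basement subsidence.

Submarine loading: the sediment displaces seawater, and the subsidence is in turn flooded, so s (ρ_m − ρ_w) = t (ρ_sed − ρ_w).
s = 2.67 km × (2480 − 1030) / (3380 − 1030) = 1.65 km.

1.65 km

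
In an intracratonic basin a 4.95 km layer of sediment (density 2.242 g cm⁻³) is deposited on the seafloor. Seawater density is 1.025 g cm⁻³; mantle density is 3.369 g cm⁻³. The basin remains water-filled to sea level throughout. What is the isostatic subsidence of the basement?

2.57 km

Submarine loading: the sediment displaces seawater, and the subsidence is in turn flooded, so s (ρ_m − ρ_w) = t (ρ_sed − ρ_w).
s = 4.95 km × (2.242 − 1.025) / (3.369 − 1.025) = 2.57 km.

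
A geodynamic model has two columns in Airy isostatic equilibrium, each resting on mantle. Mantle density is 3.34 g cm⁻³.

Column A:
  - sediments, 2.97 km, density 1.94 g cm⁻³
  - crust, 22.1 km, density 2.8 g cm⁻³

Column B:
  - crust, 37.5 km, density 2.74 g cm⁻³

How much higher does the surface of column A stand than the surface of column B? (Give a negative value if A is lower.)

−1.92 km

For any compensation level in the mantle, the mantle terms cancel and isostasy reduces to e = (Σt_A − Σt_B) − (Σ(ρt)_A − Σ(ρt)_B) / ρ_m.
Σt_A = 25.07 km; Σt_B = 37.5 km; Σ(ρt)_A = 67.6418; Σ(ρt)_B = 102.75 (in km·g cm⁻³).
e = (25.07 − 37.5) − (67.6418 − 102.75) / 3.34 = −1.92 km.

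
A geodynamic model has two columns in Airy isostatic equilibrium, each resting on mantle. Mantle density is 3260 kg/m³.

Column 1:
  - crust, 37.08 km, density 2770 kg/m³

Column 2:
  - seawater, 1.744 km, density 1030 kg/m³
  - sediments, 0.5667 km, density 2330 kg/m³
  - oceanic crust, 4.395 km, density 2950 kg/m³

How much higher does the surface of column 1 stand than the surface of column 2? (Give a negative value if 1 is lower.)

3.8 km

For any compensation level in the mantle, the mantle terms cancel and isostasy reduces to e = (Σt_1 − Σt_2) − (Σ(ρt)_1 − Σ(ρt)_2) / ρ_m.
Σt_1 = 37.08 km; Σt_2 = 6.7057 km; Σ(ρt)_1 = 102711.6; Σ(ρt)_2 = 16081.981 (in km·kg/m³).
e = (37.08 − 6.7057) − (102711.6 − 16081.981) / 3260 = 3.8 km.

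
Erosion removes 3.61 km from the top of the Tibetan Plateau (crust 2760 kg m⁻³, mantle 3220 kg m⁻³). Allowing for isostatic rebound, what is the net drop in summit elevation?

Rebound u = e ρ_c/ρ_m = 3.61 km × 2760/3220 = 3.094 km.
Net surface drop = e − u = 3.61 km − 3.094 km = e (ρ_m − ρ_c)/ρ_m = 0.516 km.

0.516 km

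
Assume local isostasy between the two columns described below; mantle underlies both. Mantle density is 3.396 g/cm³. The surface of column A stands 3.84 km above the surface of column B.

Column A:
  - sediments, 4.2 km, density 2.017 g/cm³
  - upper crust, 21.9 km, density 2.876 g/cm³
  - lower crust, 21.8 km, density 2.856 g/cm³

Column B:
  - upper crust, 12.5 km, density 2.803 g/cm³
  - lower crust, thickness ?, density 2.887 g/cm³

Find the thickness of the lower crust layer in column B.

Take the compensation level at the base of the deeper column (depth z_c below the surface of column A) and equate Σ ρ_i t_i down to z_c; mantle fills any gap and the z_c terms cancel.
Column A: 4.2×2.017 + 21.9×2.876 + 21.8×2.856 + (z_c − 47.9)×3.396
Column B: 3.84×0 + 12.5×2.803 + x×2.887 + (z_c − 3.84 − 12.5 − x)×3.396
The z_c×3.396 term appears on both sides and cancels. Collect the known terms of each column as K = Σ(ρt)_known − 3.396 × (depth of known layers): K_A = 133.7166 − 3.396×47.9 = −28.9518; K_B = 35.0375 − 3.396×(3.84 + 12.5) = −20.45314.
Balance: K_A = K_B − x×(3.396 − 2.887), so x = (K_B − K_A)/(3.396 − 2.887) = 8.49866/0.509 = 16.7 km.

16.7 km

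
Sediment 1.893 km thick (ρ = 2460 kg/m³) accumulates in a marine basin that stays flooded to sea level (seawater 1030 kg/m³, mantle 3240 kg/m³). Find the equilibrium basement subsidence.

1.22 km

Submarine loading: the sediment displaces seawater, and the subsidence is in turn flooded, so s (ρ_m − ρ_w) = t (ρ_sed − ρ_w).
s = 1.893 km × (2460 − 1030) / (3240 − 1030) = 1.22 km.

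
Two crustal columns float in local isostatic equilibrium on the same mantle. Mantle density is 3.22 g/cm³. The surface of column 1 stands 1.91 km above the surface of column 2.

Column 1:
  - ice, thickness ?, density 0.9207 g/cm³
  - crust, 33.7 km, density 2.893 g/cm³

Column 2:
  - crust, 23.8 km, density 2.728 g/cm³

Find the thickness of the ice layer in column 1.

Take the compensation level at the base of the deeper column (depth z_c below the surface of column 1) and equate Σ ρ_i t_i down to z_c; mantle fills any gap and the z_c terms cancel.
Column 1: x×0.9207 + 33.7×2.893 + (z_c − 33.7 − x)×3.22
Column 2: 1.91×0 + 23.8×2.728 + (z_c − 1.91 − 23.8)×3.22
The z_c×3.22 term appears on both sides and cancels. Collect the known terms of each column as K = Σ(ρt)_known − 3.22 × (depth of known layers): K_1 = 97.4941 − 3.22×33.7 = −11.0199; K_2 = 64.9264 − 3.22×(1.91 + 23.8) = −17.8598.
Balance: K_1 − x×(3.22 − 0.9207) = K_2, so x = (K_1 − K_2)/(3.22 − 0.9207) = 6.8399/2.2993 = 2.97 km.

2.97 km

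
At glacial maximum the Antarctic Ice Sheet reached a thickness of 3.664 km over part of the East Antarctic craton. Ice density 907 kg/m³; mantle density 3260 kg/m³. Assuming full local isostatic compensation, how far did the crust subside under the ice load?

1.02 km

Balancing pressure at the compensation depth: the ice load ρ_ice t is balanced by mantle displaced below, ρ_m s.
s = t ρ_ice / ρ_m = 3.664 km × 907/3260 = 1.02 km.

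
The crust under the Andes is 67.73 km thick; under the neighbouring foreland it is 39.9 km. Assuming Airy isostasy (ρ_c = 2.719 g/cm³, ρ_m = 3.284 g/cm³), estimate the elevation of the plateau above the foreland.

Excess crust Δ = 67.73 km − 39.9 km = 27.83 km, split between elevation h and root r with h + r = Δ.
Airy balance ρ_c h = (ρ_m − ρ_c) r gives r = h ρ_c/(ρ_m − ρ_c), so h (1 + ρ_c/(ρ_m − ρ_c)) = Δ, i.e. h = Δ (ρ_m − ρ_c)/ρ_m.
h = 27.83 km × 0.565/3.284 = 4.79 km.

4.79 km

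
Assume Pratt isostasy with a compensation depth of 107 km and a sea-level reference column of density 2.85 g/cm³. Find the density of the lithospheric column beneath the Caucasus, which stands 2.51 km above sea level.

2.78 g/cm³

Pratt balance: ρ_ref D = ρ (D + h).
ρ = ρ_ref D/(D + h) = 2.85 × 107 km/(107 km + 2.51 km) = 2.78 g/cm³.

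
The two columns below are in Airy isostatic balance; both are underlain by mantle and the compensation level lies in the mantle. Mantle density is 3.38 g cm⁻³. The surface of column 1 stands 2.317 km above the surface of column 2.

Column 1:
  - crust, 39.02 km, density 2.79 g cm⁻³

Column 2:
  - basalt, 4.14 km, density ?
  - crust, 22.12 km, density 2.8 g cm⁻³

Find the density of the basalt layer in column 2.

2.81 g cm⁻³

Take the compensation level at the base of the deeper column (depth z_c below the surface of column 1) and equate Σ ρ_i t_i down to z_c; mantle fills any gap and the z_c terms cancel.
Column 1: 39.02×2.79 + (z_c − 39.02)×3.38
Column 2: 2.317×0 + 4.14×ρ + 22.12×2.8 + (z_c − 2.317 − 26.26)×3.38
The z_c×3.38 term appears on both sides and cancels. Collect the known terms of each column as K = Σ(ρt)_known − 3.38 × (depth of known layers): K_1 = 108.8658 − 3.38×39.02 = −23.0218; K_2 = 61.936 − 3.38×(2.317 + 26.26) = −34.65426.
Balance: K_1 = K_2 + 4.14×ρ, so ρ = (K_1 − K_2)/4.14 = 11.6325/4.14 = 2.81 g cm⁻³.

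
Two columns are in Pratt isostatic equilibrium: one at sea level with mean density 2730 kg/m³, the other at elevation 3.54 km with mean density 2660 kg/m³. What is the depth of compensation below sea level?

135 km

ρ_ref D = ρ (D + h) → D (ρ_ref − ρ) = ρ h.
D = ρ h/(ρ_ref − ρ) = 2660 × 3.54 km/(2730 − 2660) = 135 km.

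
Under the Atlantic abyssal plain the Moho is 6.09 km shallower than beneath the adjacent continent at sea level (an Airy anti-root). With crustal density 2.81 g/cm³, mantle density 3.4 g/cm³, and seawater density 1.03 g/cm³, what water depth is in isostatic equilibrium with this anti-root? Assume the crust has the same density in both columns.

Replacing a thickness d of crust by seawater at the top must be balanced by replacing crust with mantle at the base: d (ρ_c − ρ_w) = a (ρ_m − ρ_c).
d = a (ρ_m − ρ_c)/(ρ_c − ρ_w) = 6.09 km × 0.59/1.78 = 2.02 km.

2.02 km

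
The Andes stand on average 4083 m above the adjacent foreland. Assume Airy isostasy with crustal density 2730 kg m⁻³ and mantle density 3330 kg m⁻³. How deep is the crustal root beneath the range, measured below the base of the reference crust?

Isostatic balance requires: the weight of the topography is balanced by the buoyancy of the root, ρ_c h = (ρ_m − ρ_c) r.
r = h · ρ_c / (ρ_m − ρ_c) = 4083 m × 2730 / (3330 − 2730) = 18600 m.

18600 m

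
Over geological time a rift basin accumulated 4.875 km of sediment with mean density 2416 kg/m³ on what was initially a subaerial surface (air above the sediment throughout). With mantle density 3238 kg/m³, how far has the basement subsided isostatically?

Subaerial load: s = t ρ_sed / ρ_m = 4.875 km × 2416/3238 = 3.64 km.

3.64 km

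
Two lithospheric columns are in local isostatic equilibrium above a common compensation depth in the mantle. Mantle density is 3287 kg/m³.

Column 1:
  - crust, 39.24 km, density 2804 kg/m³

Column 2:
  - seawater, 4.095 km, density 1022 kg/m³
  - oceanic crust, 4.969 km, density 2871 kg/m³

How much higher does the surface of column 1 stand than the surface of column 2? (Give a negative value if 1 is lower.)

For any compensation level in the mantle, the mantle terms cancel and isostasy reduces to e = (Σt_1 − Σt_2) − (Σ(ρt)_1 − Σ(ρt)_2) / ρ_m.
Σt_1 = 39.24 km; Σt_2 = 9.064 km; Σ(ρt)_1 = 110028.96; Σ(ρt)_2 = 18451.089 (in km·kg/m³).
e = (39.24 − 9.064) − (110028.96 − 18451.089) / 3287 = 2.32 km.

2.32 km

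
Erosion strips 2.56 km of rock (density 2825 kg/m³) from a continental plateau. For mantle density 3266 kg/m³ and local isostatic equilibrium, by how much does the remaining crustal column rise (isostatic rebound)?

2.21 km

Unloading: uplift u = e ρ_c/ρ_m = 2.56 km × 2825/3266 = 2.21 km.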